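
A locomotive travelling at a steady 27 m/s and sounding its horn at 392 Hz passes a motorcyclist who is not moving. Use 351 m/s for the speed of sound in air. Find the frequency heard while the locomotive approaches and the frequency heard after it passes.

425 Hz approaching; 364 Hz receding

Approaching: f₁ = f · v/(v − v_s) = 392 × 351/324 ≈ 425 Hz.
Receding: f₂ = f · v/(v + v_s) = 392 × 351/378 ≈ 364 Hz.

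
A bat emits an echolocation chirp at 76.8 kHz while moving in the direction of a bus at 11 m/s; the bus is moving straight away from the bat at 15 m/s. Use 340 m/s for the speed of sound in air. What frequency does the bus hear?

75.9 kHz

General Doppler shift: f' = f · (v − v_o)/(v − v_s).
f' = 76.8 × (340 − 15)/(340 − 11) = 76.8 × 325/329 ≈ 75.9 kHz.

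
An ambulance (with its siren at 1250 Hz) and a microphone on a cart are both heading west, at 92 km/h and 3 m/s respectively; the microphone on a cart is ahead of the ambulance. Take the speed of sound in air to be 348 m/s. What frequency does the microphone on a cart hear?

92 km/h = 25.56 m/s.
The microphone on a cart is ahead, so the ambulance is moving toward it while the microphone on a cart is moving away from the ambulance.
With source approaching and observer receding, f' = f · (v − v_o)/(v − v_s).
f' = 1250 × (348 − 3)/(348 − 25.56) = 1250 × 345/322.44 ≈ 1337 Hz.

1337 Hz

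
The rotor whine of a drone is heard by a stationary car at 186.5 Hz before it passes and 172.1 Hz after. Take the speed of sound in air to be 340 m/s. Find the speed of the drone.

13.7 m/s

f₁/f₂ = (v + v_s)/(v − v_s), so v_s = v · (f₁ − f₂)/(f₁ + f₂).
v_s = 340 × (186.5 − 172.1)/(186.5 + 172.1) = 340 × 14.4/358.6 ≈ 13.7 m/s.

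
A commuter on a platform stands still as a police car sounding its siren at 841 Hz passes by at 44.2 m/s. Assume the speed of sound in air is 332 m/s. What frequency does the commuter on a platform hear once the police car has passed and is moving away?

742 Hz

Receding: f₂ = f · v/(v + v_s) = 841 × 332/376.2 ≈ 742 Hz.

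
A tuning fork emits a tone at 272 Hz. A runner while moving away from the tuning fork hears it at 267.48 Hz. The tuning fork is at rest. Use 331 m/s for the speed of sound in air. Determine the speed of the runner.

f' = f · (v − v_o)/v ⇒ v_o = v · |f'/f − 1|.
v_o = 331 × |267.48/272 − 1| = 331 × 0.01662 ≈ 5.5 m/s.

5.5 m/s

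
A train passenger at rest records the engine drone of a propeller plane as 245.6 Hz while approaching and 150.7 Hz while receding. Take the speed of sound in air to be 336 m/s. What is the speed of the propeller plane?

f₁/f₂ = (v + v_s)/(v − v_s), so v_s = v · (f₁ − f₂)/(f₁ + f₂).
v_s = 336 × (245.6 − 150.7)/(245.6 + 150.7) = 336 × 94.9/396.3 ≈ 80 m/s.

80 m/s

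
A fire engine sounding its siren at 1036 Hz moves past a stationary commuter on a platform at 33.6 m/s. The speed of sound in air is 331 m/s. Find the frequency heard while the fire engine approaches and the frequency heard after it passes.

1153 Hz approaching; 941 Hz receding

Approaching: f₁ = f · v/(v − v_s) = 1036 × 331/297.4 ≈ 1153 Hz.
Receding: f₂ = f · v/(v + v_s) = 1036 × 331/364.6 ≈ 941 Hz.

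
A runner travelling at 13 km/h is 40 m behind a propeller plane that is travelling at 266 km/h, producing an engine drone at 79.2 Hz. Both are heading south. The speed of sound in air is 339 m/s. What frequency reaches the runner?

266 km/h = 73.89 m/s; 13 km/h = 3.611 m/s.
The runner is behind, so the propeller plane is moving away from it while the runner is moving toward the propeller plane.
General Doppler shift: f' = f · (v + v_o)/(v + v_s).
f' = 79.2 × (339 + 3.611)/(339 + 73.89) = 79.2 × 342.61/412.89 ≈ 66 Hz.

66 Hz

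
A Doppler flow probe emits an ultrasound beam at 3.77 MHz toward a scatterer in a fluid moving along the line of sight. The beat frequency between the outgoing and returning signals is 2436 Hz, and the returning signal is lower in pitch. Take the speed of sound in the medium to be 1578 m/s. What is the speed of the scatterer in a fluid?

0.51 m/s

Double Doppler shift off a moving reflector: f₂ = f₀ · (v + u)/(v − u) (u > 0 toward emitter).
Returning signal is lower, so f₂ = f₀ − Δf = 3770000 − 2436 = 3767564 Hz.
Rearranging, u = v · (f₂ − f₀)/(f₂ + f₀) = 1578 × -2436/7537564 ≈ -0.51 m/s.
So the scatterer in a fluid is moving at 0.51 m/s away from the emitter.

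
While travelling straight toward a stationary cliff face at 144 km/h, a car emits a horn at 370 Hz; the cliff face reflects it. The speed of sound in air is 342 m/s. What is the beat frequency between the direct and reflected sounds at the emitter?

98 Hz

144 km/h = 40 m/s.
The cliff face receives the sound from a moving source: f₁ = f₀ · v/(v − v_e) = 370 × 342/302 ≈ 419.0 Hz.
On the return leg the car is a moving observer: f₂ = f₁ · (v + v_e)/v = 419.0 × 382/342 ≈ 468.0 Hz.
Equivalently f₂ = f₀ · (v + v_e)/(v − v_e).
Beat against the emitted tone: |f₂ − f₀| = 2v_e·f₀/(v − v_e) = 2 × 40 × 370/302 ≈ 98 Hz.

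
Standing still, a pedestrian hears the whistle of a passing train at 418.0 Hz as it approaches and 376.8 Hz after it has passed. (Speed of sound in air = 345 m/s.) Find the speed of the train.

f₁/f₂ = (v + v_s)/(v − v_s), so v_s = v · (f₁ − f₂)/(f₁ + f₂).
v_s = 345 × (418.0 − 376.8)/(418.0 + 376.8) = 345 × 41.2/794.8 ≈ 17.9 m/s.

17.9 m/s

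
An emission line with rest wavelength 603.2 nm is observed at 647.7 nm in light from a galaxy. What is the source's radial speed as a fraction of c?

0.071

λ'/λ₀ = 1.0738 > 1 (redshift), so the source is receding.
λ'/λ₀ = √((1 + β)/(1 − β)) for a receding source ⇒ β = (r² − 1)/(r² + 1) with r = λ'/λ₀.
β = (1.1530 − 1)/(1.1530 + 1) ≈ 0.071.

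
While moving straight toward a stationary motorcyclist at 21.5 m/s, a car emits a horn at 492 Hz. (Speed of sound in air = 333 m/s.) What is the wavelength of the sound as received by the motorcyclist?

63.3 cm

Moving source, stationary observer: f' = f · v/(v − v_s) since the source is approaching.
f' = 492 × 333/(333 − 21.5) ≈ 526 Hz.
λ' = v/f' = 333/525.958 ≈ 63.3 cm.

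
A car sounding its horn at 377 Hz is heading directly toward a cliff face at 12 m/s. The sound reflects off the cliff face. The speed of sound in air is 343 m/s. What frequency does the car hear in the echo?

404 Hz

The cliff face receives the sound from a moving source: f₁ = f₀ · v/(v − v_e) = 377 × 343/331 ≈ 391 Hz.
On the return leg the car is a moving observer: f₂ = f₁ · (v + v_e)/v = 391 × 355/343 ≈ 404 Hz.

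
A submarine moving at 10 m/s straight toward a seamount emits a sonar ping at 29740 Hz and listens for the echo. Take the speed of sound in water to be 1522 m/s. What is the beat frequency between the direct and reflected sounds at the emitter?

The seamount receives the sound from a moving source: f₁ = f₀ · v/(v − v_e) = 29740 × 1522/1512 ≈ 29937 Hz.
On the return leg the submarine is a moving observer: f₂ = f₁ · (v + v_e)/v = 29937 × 1532/1522 ≈ 30133 Hz.
Equivalently f₂ = f₀ · (v + v_e)/(v − v_e).
Beat against the emitted tone: |f₂ − f₀| = 2v_e·f₀/(v − v_e) = 2 × 10 × 29740/1512 ≈ 393 Hz.

393 Hz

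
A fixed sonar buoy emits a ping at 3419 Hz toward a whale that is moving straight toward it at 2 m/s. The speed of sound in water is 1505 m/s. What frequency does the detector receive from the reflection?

3428 Hz

At the whale (a moving observer), f₁ = f₀ · (v + u)/v = 3419 × 1507/1505 ≈ 3424 Hz.
The reflection then acts as a moving source: f₂ = f₁ · v/(v − u) ≈ 3428 Hz.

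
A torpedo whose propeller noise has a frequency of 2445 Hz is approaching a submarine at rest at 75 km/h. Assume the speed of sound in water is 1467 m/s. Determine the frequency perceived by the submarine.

2480 Hz

75 km/h = 20.83 m/s.
Moving source, stationary observer: f' = f · v/(v − v_s) since the source is approaching.
f' = 2445 × 1467/(1467 − 20.83) = 2445 × 1467/1446 ≈ 2480 Hz.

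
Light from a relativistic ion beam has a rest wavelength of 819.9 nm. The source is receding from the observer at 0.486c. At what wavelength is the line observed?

Relativistic Doppler for wavelength: λ' = λ₀ · √((1 + β)/(1 − β)).
λ' = 819.9 × √(1.4860/0.5140) = 819.9 × 1.70031 ≈ 1394.1 nm.

1394.1 nm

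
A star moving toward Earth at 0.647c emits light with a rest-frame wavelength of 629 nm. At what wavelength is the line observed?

Relativistic Doppler for wavelength: λ' = λ₀ · √((1 − β)/(1 + β)).
λ' = 629 × √(0.3530/1.6470) = 629 × 0.46296 ≈ 291.2 nm.

291.2 nm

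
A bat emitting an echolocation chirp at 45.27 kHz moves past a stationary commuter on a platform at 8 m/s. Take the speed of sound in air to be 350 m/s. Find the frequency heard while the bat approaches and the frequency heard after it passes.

Approaching: f₁ = f · v/(v − v_s) = 45.27 × 350/342 ≈ 46.3 kHz.
Receding: f₂ = f · v/(v + v_s) = 45.27 × 350/358 ≈ 44.3 kHz.

46.3 kHz approaching; 44.3 kHz receding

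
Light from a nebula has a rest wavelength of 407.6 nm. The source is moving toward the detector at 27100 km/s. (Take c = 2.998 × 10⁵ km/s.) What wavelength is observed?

372.3 nm

β = v/c = 27100/299800 = 0.0904.
Relativistic Doppler for wavelength: λ' = λ₀ · √((1 − β)/(1 + β)).
λ' = 407.6 × √(0.9096/1.0904) = 407.6 × 0.91335 ≈ 372.3 nm.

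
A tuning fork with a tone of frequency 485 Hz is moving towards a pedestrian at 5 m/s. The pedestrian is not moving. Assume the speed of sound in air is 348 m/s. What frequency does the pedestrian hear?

Moving source, stationary observer: f' = f · v/(v − v_s) since the source is approaching.
f' = 485 × 348/(348 − 5) = 485 × 348/343 ≈ 492 Hz.

492 Hz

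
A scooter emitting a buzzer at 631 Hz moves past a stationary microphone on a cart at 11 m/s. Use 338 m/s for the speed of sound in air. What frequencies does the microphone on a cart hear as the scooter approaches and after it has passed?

Approaching: f₁ = f · v/(v − v_s) = 631 × 338/327 ≈ 652 Hz.
Receding: f₂ = f · v/(v + v_s) = 631 × 338/349 ≈ 611 Hz.

652 Hz approaching; 611 Hz receding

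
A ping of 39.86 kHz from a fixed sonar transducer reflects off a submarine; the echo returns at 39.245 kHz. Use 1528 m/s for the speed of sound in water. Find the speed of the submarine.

11.9 m/s

Double Doppler shift off a moving reflector: f₂ = f₀ · (v + u)/(v − u) (u > 0 toward emitter).
Rearranging, u = v · (f₂ − f₀)/(f₂ + f₀) = 1528 × -0.615/79.105 ≈ -11.9 m/s.
So the submarine is moving at 11.9 m/s away from the emitter.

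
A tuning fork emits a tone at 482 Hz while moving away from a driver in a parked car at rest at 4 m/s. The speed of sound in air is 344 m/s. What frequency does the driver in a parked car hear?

476 Hz

Only the source moves, away from the listener, so f' = f · v/(v + v_s).
f' = 482 × 344/(344 + 4) = 482 × 344/348 ≈ 476 Hz.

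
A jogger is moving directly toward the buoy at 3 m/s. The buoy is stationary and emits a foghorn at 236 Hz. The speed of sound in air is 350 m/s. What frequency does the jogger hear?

238 Hz

Moving observer, stationary source: f' = f · (v + v_o)/v.
f' = 236 × (350 + 3)/350 = 236 × 353/350 ≈ 238 Hz.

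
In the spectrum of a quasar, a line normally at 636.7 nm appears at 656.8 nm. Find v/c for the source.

λ'/λ₀ = 1.0316 > 1 (redshift), so the source is receding.
λ'/λ₀ = √((1 + β)/(1 − β)) for a receding source ⇒ β = (r² − 1)/(r² + 1) with r = λ'/λ₀.
β = (1.0641 − 1)/(1.0641 + 1) ≈ 0.031.

0.031c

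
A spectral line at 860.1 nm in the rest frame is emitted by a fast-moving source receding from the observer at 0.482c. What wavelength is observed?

Relativistic Doppler for wavelength: λ' = λ₀ · √((1 + β)/(1 − β)).
λ' = 860.1 × √(1.4820/0.5180) = 860.1 × 1.69145 ≈ 1454.8 nm.

1454.8 nm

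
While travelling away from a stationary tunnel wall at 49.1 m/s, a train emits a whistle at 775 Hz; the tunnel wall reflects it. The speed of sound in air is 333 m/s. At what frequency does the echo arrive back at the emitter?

576 Hz

The tunnel wall receives the sound from a moving source: f₁ = f₀ · v/(v + v_e) = 775 × 333/382.1 ≈ 675 Hz.
On the return leg the train is a moving observer: f₂ = f₁ · (v − v_e)/v = 675 × 283.9/333 ≈ 576 Hz.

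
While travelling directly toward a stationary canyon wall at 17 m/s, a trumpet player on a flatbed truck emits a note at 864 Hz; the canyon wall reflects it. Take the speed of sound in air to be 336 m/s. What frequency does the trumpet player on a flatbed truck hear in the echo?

The canyon wall receives the sound from a moving source: f₁ = f₀ · v/(v − v_e) = 864 × 336/319 ≈ 910 Hz.
On the return leg the trumpet player on a flatbed truck is a moving observer: f₂ = f₁ · (v + v_e)/v = 910 × 353/336 ≈ 956 Hz.

956 Hz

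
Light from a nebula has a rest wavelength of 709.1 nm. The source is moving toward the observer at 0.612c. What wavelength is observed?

Relativistic Doppler for wavelength: λ' = λ₀ · √((1 − β)/(1 + β)).
λ' = 709.1 × √(0.3880/1.6120) = 709.1 × 0.49061 ≈ 347.9 nm.

347.9 nm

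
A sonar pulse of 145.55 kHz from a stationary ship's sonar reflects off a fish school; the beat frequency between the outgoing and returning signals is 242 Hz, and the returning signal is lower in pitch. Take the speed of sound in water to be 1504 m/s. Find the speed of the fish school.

Double Doppler shift off a moving reflector: f₂ = f₀ · (v + u)/(v − u) (u > 0 toward emitter).
Returning signal is lower, so f₂ = f₀ − Δf = 145550 − 242 = 145308 Hz.
Rearranging, u = v · (f₂ − f₀)/(f₂ + f₀) = 1504 × -242/290858 ≈ -1.25 m/s.
So the fish school is moving at 1.25 m/s away from the emitter.

1.25 m/s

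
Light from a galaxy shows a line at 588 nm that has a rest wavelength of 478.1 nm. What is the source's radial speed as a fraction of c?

λ'/λ₀ = 1.2299 > 1 (redshift), so the source is receding.
λ'/λ₀ = √((1 + β)/(1 − β)) for a receding source ⇒ β = (r² − 1)/(r² + 1) with r = λ'/λ₀.
β = (1.5126 − 1)/(1.5126 + 1) ≈ 0.204.

0.204c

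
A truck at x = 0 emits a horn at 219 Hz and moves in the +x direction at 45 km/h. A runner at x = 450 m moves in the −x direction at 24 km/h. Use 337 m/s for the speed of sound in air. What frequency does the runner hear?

232 Hz

45 km/h = 12.5 m/s; 24 km/h = 6.667 m/s.
The observer lies on the +x side, so the source is heading toward the observer and the observer is heading toward the source.
Both move, so f' = f · (v + v_o)/(v − v_s).
f' = 219 × (337 + 6.667)/(337 − 12.5) = 219 × 343.67/324.5 ≈ 232 Hz.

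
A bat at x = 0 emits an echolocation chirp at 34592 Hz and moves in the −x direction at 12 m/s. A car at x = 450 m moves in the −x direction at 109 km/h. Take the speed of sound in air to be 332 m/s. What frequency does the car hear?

109 km/h = 30.28 m/s.
The observer lies on the +x side, so the source is heading away from the observer and the observer is heading toward the source.
With source receding and observer approaching, f' = f · (v + v_o)/(v + v_s).
f' = 34592 × (332 + 30.28)/(332 + 12) = 34592 × 362.28/344 ≈ 36430 Hz.

36430 Hz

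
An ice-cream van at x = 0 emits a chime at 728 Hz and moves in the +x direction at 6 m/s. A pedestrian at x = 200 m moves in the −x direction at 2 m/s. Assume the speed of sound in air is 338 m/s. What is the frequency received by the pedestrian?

The observer lies on the +x side, so the source is heading toward the observer and the observer is heading toward the source.
Both move, so f' = f · (v + v_o)/(v − v_s).
f' = 728 × (338 + 2)/(338 − 6) = 728 × 340/332 ≈ 746 Hz.

746 Hz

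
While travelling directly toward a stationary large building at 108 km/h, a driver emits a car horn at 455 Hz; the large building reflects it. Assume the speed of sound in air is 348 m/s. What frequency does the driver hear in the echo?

108 km/h = 30 m/s.
The large building receives the sound from a moving source: f₁ = f₀ · v/(v − v_e) = 455 × 348/318 ≈ 498 Hz.
On the return leg the driver is a moving observer: f₂ = f₁ · (v + v_e)/v = 498 × 378/348 ≈ 541 Hz.
Equivalently f₂ = f₀ · (v + v_e)/(v − v_e).

541 Hz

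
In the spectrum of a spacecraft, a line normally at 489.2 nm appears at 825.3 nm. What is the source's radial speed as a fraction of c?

0.480

λ'/λ₀ = 1.6870 > 1 (redshift), so the source is receding.
λ'/λ₀ = √((1 + β)/(1 − β)) for a receding source ⇒ β = (r² − 1)/(r² + 1) with r = λ'/λ₀.
β = (2.8461 − 1)/(2.8461 + 1) ≈ 0.480.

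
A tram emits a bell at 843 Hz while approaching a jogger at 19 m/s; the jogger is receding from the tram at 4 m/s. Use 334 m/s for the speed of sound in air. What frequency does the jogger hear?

883 Hz

Both move, so f' = f · (v − v_o)/(v − v_s).
f' = 843 × (334 − 4)/(334 − 19) = 843 × 330/315 ≈ 883 Hz.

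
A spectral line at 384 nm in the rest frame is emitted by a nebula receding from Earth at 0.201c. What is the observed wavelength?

Relativistic Doppler for wavelength: λ' = λ₀ · √((1 + β)/(1 − β)).
λ' = 384 × √(1.2010/0.7990) = 384 × 1.22602 ≈ 470.8 nm.

470.8 nm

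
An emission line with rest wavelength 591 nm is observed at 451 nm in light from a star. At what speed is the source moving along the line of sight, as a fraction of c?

0.264

λ'/λ₀ = 0.7631 < 1 (blueshift), so the source is approaching.
λ'/λ₀ = √((1 − β)/(1 + β)) for an approaching source ⇒ β = (1 − r²)/(1 + r²) with r = λ'/λ₀.
β = (1 − 0.5823)/(1 + 0.5823) ≈ 0.264.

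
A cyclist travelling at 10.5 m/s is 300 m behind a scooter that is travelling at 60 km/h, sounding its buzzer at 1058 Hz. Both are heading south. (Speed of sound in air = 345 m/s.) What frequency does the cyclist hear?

60 km/h = 16.67 m/s.
The cyclist is behind, so the scooter is moving away from it while the cyclist is moving toward the scooter.
General Doppler shift: f' = f · (v + v_o)/(v + v_s).
f' = 1058 × (345 + 10.5)/(345 + 16.67) = 1058 × 355.5/361.67 ≈ 1040 Hz.

1040 Hz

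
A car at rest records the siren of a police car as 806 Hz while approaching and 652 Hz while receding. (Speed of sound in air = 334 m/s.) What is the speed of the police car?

35 m/s

f₁/f₂ = (v + v_s)/(v − v_s), so v_s = v · (f₁ − f₂)/(f₁ + f₂).
v_s = 334 × (806 − 652)/(806 + 652) = 334 × 154/1458 ≈ 35 m/s.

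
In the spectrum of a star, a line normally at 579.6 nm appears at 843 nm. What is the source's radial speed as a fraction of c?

0.358

λ'/λ₀ = 1.4545 > 1 (redshift), so the source is receding.
λ'/λ₀ = √((1 + β)/(1 − β)) for a receding source ⇒ β = (r² − 1)/(r² + 1) with r = λ'/λ₀.
β = (2.1154 − 1)/(2.1154 + 1) ≈ 0.358.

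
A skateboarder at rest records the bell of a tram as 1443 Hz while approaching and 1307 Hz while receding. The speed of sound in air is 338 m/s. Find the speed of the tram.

16.7 m/s

f₁/f₂ = (v + v_s)/(v − v_s), so v_s = v · (f₁ − f₂)/(f₁ + f₂).
v_s = 338 × (1443 − 1307)/(1443 + 1307) = 338 × 136/2750 ≈ 16.7 m/s.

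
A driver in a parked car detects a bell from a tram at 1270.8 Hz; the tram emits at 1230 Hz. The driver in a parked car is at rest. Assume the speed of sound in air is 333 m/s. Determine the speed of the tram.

f' > f, so the tram is approaching.
f' = f · v/(v − v_s) ⇒ v_s = v · |1 − f/f'|.
v_s = 333 × |1 − 1230/1270.8| = 333 × 0.03211 ≈ 10.7 m/s.

10.7 m/s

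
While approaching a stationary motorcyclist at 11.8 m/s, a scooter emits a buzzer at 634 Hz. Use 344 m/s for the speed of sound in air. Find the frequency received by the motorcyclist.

657 Hz

With the source moving toward a stationary observer, f' = f · v/(v − v_s).
f' = 634 × 344/(344 − 11.8) = 634 × 344/332.2 ≈ 657 Hz.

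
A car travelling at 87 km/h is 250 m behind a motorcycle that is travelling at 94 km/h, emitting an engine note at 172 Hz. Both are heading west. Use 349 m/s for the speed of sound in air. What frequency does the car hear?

171 Hz

94 km/h = 26.11 m/s; 87 km/h = 24.17 m/s.
The car is behind, so the motorcycle is moving away from it while the car is moving toward the motorcycle.
General Doppler shift: f' = f · (v + v_o)/(v + v_s).
f' = 172 × (349 + 24.17)/(349 + 26.11) = 172 × 373.17/375.11 ≈ 171 Hz.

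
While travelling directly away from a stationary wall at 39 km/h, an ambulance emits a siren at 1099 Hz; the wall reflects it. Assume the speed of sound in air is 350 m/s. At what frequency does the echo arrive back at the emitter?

1033 Hz

39 km/h = 10.83 m/s.
The wall receives the sound from a moving source: f₁ = f₀ · v/(v + v_e) = 1099 × 350/360.83 ≈ 1066 Hz.
On the return leg the ambulance is a moving observer: f₂ = f₁ · (v − v_e)/v = 1066 × 339.17/350 ≈ 1033 Hz.
Equivalently f₂ = f₀ · (v − v_e)/(v + v_e).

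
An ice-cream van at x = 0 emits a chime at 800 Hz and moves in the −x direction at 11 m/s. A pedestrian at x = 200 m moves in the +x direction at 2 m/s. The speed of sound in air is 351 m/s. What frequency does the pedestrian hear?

The observer lies on the +x side, so the source is heading away from the observer and the observer is heading away from the source.
General Doppler shift: f' = f · (v − v_o)/(v + v_s).
f' = 800 × (351 − 2)/(351 + 11) = 800 × 349/362 ≈ 771 Hz.

771 Hz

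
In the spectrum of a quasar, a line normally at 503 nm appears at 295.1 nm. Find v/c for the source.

λ'/λ₀ = 0.5867 < 1 (blueshift), so the source is approaching.
λ'/λ₀ = √((1 − β)/(1 + β)) for an approaching source ⇒ β = (1 − r²)/(1 + r²) with r = λ'/λ₀.
β = (1 − 0.3442)/(1 + 0.3442) ≈ 0.488.

0.488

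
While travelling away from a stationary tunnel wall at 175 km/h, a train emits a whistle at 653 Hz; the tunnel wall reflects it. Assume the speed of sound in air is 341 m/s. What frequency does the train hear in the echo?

175 km/h = 48.61 m/s.
The tunnel wall receives the sound from a moving source: f₁ = f₀ · v/(v + v_e) = 653 × 341/389.61 ≈ 572 Hz.
On the return leg the train is a moving observer: f₂ = f₁ · (v − v_e)/v = 572 × 292.39/341 ≈ 490 Hz.

490 Hz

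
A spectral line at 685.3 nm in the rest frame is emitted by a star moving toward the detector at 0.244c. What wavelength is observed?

Relativistic Doppler for wavelength: λ' = λ₀ · √((1 − β)/(1 + β)).
λ' = 685.3 × √(0.7560/1.2440) = 685.3 × 0.77956 ≈ 534.2 nm.

534.2 nm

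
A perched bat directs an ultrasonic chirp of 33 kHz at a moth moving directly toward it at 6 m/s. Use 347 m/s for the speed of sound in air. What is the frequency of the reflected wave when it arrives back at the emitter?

At the moth (a moving observer), f₁ = f₀ · (v + u)/v = 33 × 353/347 ≈ 33.6 kHz.
On reflection it acts as a source moving toward the stationary detector: f₂ = f₁ · v/(v − u) = 33.6 × 347/341 ≈ 34.2 kHz.
Equivalently f₂ = f₀ · (v + u)/(v − u).

34.2 kHz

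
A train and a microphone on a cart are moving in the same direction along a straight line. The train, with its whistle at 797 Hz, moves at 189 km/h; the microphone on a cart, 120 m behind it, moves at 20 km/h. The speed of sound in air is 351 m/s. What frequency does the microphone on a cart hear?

189 km/h = 52.5 m/s; 20 km/h = 5.556 m/s.
The microphone on a cart is behind, so the train is moving away from it while the microphone on a cart is moving toward the train.
Both move, so f' = f · (v + v_o)/(v + v_s).
f' = 797 × (351 + 5.556)/(351 + 52.5) = 797 × 356.56/403.5 ≈ 704 Hz.

704 Hz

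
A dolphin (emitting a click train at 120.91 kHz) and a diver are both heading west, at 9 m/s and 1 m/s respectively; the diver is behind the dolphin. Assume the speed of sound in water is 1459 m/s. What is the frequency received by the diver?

The diver is behind, so the dolphin is moving away from it while the diver is moving toward the dolphin.
General Doppler shift: f' = f · (v + v_o)/(v + v_s).
f' = 120.91 × (1459 + 1)/(1459 + 9) = 120.91 × 1460/1468 ≈ 120.3 kHz.

120.3 kHz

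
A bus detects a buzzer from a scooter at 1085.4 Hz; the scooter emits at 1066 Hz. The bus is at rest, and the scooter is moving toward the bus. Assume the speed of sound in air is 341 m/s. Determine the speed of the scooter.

6.1 m/s

f' = f · v/(v − v_s) ⇒ v_s = v · |1 − f/f'|.
v_s = 341 × |1 − 1066/1085.4| = 341 × 0.01787 ≈ 6.1 m/s.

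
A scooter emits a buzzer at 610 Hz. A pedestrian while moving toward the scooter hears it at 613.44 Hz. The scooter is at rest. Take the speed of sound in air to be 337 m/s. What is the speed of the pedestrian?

1.90 m/s

f' = f · (v + v_o)/v ⇒ v_o = v · |f'/f − 1|.
v_o = 337 × |613.44/610 − 1| = 337 × 0.005639 ≈ 1.90 m/s.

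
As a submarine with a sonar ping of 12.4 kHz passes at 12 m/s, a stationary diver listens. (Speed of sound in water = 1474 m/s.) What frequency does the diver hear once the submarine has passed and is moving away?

12.30 kHz

Receding: f₂ = f · v/(v + v_s) = 12.4 × 1474/1486 ≈ 12.30 kHz.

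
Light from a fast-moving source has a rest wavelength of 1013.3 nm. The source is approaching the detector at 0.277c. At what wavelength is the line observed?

762.5 nm

Relativistic Doppler for wavelength: λ' = λ₀ · √((1 − β)/(1 + β)).
λ' = 1013.3 × √(0.7230/1.2770) = 1013.3 × 0.75244 ≈ 762.5 nm.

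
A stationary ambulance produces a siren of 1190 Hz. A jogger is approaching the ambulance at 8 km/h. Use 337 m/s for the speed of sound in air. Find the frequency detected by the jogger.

1198 Hz

8 km/h = 2.222 m/s.
Only the observer moves, toward the source, so f' = f · (v + v_o)/v.
f' = 1190 × (337 + 2.222)/337 = 1190 × 339.22/337 ≈ 1198 Hz.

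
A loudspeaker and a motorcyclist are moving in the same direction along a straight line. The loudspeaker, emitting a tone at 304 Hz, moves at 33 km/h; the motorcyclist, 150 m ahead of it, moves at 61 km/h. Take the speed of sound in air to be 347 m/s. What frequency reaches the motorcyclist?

297 Hz

33 km/h = 9.167 m/s; 61 km/h = 16.94 m/s.
The motorcyclist is ahead, so the loudspeaker is moving toward it while the motorcyclist is moving away from the loudspeaker.
Both move, so f' = f · (v − v_o)/(v − v_s).
f' = 304 × (347 − 16.94)/(347 − 9.167) = 304 × 330.06/337.83 ≈ 297 Hz.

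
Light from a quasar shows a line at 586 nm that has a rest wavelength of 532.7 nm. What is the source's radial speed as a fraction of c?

0.095c

λ'/λ₀ = 1.1001 > 1 (redshift), so the source is receding.
λ'/λ₀ = √((1 + β)/(1 − β)) for a receding source ⇒ β = (r² − 1)/(r² + 1) with r = λ'/λ₀.
β = (1.2101 − 1)/(1.2101 + 1) ≈ 0.095.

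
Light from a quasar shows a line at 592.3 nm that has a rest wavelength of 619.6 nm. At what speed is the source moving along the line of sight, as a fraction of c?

0.045c

λ'/λ₀ = 0.9559 < 1 (blueshift), so the source is approaching.
λ'/λ₀ = √((1 − β)/(1 + β)) for an approaching source ⇒ β = (1 − r²)/(1 + r²) with r = λ'/λ₀.
β = (1 − 0.9138)/(1 + 0.9138) ≈ 0.045.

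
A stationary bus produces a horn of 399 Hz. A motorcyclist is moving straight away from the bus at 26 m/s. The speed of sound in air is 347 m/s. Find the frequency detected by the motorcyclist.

Moving observer, stationary source: f' = f · (v − v_o)/v.
f' = 399 × (347 − 26)/347 = 399 × 321/347 ≈ 369 Hz.

369 Hz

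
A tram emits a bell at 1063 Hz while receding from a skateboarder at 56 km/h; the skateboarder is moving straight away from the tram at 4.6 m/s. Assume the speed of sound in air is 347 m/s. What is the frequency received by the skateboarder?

1004 Hz

56 km/h = 15.56 m/s.
General Doppler shift: f' = f · (v − v_o)/(v + v_s).
f' = 1063 × (347 − 4.6)/(347 + 15.56) = 1063 × 342.4/362.56 ≈ 1004 Hz.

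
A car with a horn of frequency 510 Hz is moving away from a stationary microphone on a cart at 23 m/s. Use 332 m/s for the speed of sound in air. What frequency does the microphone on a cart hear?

Moving source, stationary observer: f' = f · v/(v + v_s) since the source is receding.
f' = 510 × 332/(332 + 23) = 510 × 332/355 ≈ 477 Hz.

477 Hz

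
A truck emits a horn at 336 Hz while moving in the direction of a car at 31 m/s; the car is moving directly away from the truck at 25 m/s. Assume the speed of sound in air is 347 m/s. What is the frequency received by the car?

342 Hz

Both move, so f' = f · (v − v_o)/(v − v_s).
f' = 336 × (347 − 25)/(347 − 31) = 336 × 322/316 ≈ 342 Hz.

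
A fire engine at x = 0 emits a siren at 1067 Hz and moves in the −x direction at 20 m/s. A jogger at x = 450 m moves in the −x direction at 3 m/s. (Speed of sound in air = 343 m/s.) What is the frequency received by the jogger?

The observer lies on the +x side, so the source is heading away from the observer and the observer is heading toward the source.
With source receding and observer approaching, f' = f · (v + v_o)/(v + v_s).
f' = 1067 × (343 + 3)/(343 + 20) = 1067 × 346/363 ≈ 1017 Hz.

1017 Hz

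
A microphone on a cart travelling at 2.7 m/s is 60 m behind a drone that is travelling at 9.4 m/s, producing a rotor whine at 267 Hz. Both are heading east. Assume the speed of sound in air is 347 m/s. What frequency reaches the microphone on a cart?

262 Hz

The microphone on a cart is behind, so the drone is moving away from it while the microphone on a cart is moving toward the drone.
General Doppler shift: f' = f · (v + v_o)/(v + v_s).
f' = 267 × (347 + 2.7)/(347 + 9.4) = 267 × 349.7/356.4 ≈ 262 Hz.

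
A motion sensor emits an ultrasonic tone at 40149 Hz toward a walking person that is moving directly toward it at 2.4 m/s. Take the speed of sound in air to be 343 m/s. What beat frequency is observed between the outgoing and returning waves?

The walking person first receives the wave as a moving observer: f₁ = f₀ · (v + u)/v = 40149 × (343 + 2.4)/343 ≈ 40430 Hz.
On reflection it acts as a source moving toward the stationary detector: f₂ = f₁ · v/(v − u) = 40430 × 343/340.6 ≈ 40715 Hz.
Beat frequency: |f₂ − f₀| = 2u·f₀/(v − u) = 2 × 2.4 × 40149/340.6 ≈ 566 Hz.

566 Hz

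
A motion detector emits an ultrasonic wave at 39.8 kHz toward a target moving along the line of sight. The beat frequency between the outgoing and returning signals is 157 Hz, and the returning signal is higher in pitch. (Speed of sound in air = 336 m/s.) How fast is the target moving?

0.66 m/s

Double Doppler shift off a moving reflector: f₂ = f₀ · (v + u)/(v − u) (u > 0 toward emitter).
Returning signal is higher, so f₂ = f₀ + Δf = 39800 + 157 = 39957 Hz.
Rearranging, u = v · (f₂ − f₀)/(f₂ + f₀) = 336 × 157/79757 ≈ 0.66 m/s.
So the target is moving at 0.66 m/s toward the emitter.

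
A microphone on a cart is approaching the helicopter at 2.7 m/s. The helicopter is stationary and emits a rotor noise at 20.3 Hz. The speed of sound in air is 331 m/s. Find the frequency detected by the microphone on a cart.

20.5 Hz

Only the observer moves, toward the source, so f' = f · (v + v_o)/v.
f' = 20.3 × (331 + 2.7)/331 = 20.3 × 333.7/331 ≈ 20.5 Hz.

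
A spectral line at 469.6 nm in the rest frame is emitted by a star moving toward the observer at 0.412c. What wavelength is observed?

303.0 nm

Relativistic Doppler for wavelength: λ' = λ₀ · √((1 − β)/(1 + β)).
λ' = 469.6 × √(0.5880/1.4120) = 469.6 × 0.64531 ≈ 303.0 nm.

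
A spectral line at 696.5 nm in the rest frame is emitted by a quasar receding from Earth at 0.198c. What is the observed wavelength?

Relativistic Doppler for wavelength: λ' = λ₀ · √((1 + β)/(1 − β)).
λ' = 696.5 × √(1.1980/0.8020) = 696.5 × 1.22220 ≈ 851.3 nm.

851.3 nm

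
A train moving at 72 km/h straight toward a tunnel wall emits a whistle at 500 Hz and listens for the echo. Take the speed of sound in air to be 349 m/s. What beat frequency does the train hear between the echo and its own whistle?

61 Hz

72 km/h = 20 m/s.
The tunnel wall receives the sound from a moving source: f₁ = f₀ · v/(v − v_e) = 500 × 349/329 ≈ 530.4 Hz.
On the return leg the train is a moving observer: f₂ = f₁ · (v + v_e)/v = 530.4 × 369/349 ≈ 560.8 Hz.
Equivalently f₂ = f₀ · (v + v_e)/(v − v_e).
Beat against the emitted tone: |f₂ − f₀| = 2v_e·f₀/(v − v_e) = 2 × 20 × 500/329 ≈ 61 Hz.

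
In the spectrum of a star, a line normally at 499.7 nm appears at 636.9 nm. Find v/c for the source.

0.238c

λ'/λ₀ = 1.2746 > 1 (redshift), so the source is receding.
λ'/λ₀ = √((1 + β)/(1 − β)) for a receding source ⇒ β = (r² − 1)/(r² + 1) with r = λ'/λ₀.
β = (1.6245 − 1)/(1.6245 + 1) ≈ 0.238.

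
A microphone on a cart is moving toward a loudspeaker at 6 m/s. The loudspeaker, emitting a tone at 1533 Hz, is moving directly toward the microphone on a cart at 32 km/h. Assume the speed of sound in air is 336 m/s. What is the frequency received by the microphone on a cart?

32 km/h = 8.889 m/s.
General Doppler shift: f' = f · (v + v_o)/(v − v_s).
f' = 1533 × (336 + 6)/(336 − 8.889) = 1533 × 342/327.11 ≈ 1603 Hz.

1603 Hz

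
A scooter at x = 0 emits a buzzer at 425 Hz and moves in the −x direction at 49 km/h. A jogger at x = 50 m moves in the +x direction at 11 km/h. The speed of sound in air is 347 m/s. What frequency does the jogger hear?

49 km/h = 13.61 m/s; 11 km/h = 3.056 m/s.
The observer lies on the +x side, so the source is heading away from the observer and the observer is heading away from the source.
General Doppler shift: f' = f · (v − v_o)/(v + v_s).
f' = 425 × (347 − 3.056)/(347 + 13.61) = 425 × 343.94/360.61 ≈ 405 Hz.

405 Hz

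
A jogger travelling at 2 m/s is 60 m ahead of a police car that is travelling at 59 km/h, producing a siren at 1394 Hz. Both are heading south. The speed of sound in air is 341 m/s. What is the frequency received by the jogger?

59 km/h = 16.39 m/s.
The jogger is ahead, so the police car is moving toward it while the jogger is moving away from the police car.
General Doppler shift: f' = f · (v − v_o)/(v − v_s).
f' = 1394 × (341 − 2)/(341 − 16.39) = 1394 × 339/324.61 ≈ 1456 Hz.

1456 Hz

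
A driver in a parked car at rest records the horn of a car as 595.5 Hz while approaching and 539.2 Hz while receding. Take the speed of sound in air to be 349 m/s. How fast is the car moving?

17.3 m/s

f₁/f₂ = (v + v_s)/(v − v_s), so v_s = v · (f₁ − f₂)/(f₁ + f₂).
v_s = 349 × (595.5 − 539.2)/(595.5 + 539.2) = 349 × 56.3/1134.7 ≈ 17.3 m/s.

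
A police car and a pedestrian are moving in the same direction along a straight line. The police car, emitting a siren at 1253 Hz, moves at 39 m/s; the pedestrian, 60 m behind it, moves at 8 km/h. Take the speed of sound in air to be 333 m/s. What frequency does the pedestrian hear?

8 km/h = 2.222 m/s.
The pedestrian is behind, so the police car is moving away from it while the pedestrian is moving toward the police car.
With source receding and observer approaching, f' = f · (v + v_o)/(v + v_s).
f' = 1253 × (333 + 2.222)/(333 + 39) = 1253 × 335.22/372 ≈ 1129 Hz.

1129 Hz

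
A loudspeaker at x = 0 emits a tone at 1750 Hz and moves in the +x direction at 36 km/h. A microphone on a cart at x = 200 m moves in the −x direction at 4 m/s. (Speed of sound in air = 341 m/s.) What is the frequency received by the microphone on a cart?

1824 Hz

36 km/h = 10 m/s.
The observer lies on the +x side, so the source is heading toward the observer and the observer is heading toward the source.
Both move, so f' = f · (v + v_o)/(v − v_s).
f' = 1750 × (341 + 4)/(341 − 10) = 1750 × 345/331 ≈ 1824 Hz.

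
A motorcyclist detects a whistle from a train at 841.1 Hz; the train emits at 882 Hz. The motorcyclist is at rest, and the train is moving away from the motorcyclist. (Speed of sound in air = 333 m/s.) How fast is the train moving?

f' = f · v/(v + v_s) ⇒ v_s = v · |1 − f/f'|.
v_s = 333 × |1 − 882/841.1| = 333 × 0.04863 ≈ 16.2 m/s.

16.2 m/s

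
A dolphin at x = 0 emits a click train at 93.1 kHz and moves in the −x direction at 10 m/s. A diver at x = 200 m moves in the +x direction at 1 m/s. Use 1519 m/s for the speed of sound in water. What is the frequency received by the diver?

92.4 kHz

The observer lies on the +x side, so the source is heading away from the observer and the observer is heading away from the source.
With source receding and observer receding, f' = f · (v − v_o)/(v + v_s).
f' = 93.1 × (1519 − 1)/(1519 + 10) = 93.1 × 1518/1529 ≈ 92.4 kHz.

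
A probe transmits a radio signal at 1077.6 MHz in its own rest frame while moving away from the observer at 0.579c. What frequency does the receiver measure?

556.4 MHz

Relativistic Doppler for frequency: f' = f₀ · √((1 − β)/(1 + β)).
f' = 1077.6 × √(0.4210/1.5790) = 1077.6 × 0.51636 ≈ 556.4 MHz.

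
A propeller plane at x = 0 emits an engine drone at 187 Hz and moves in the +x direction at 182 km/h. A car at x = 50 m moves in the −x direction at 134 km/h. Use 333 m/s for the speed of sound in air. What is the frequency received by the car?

245 Hz

182 km/h = 50.56 m/s; 134 km/h = 37.22 m/s.
The observer lies on the +x side, so the source is heading toward the observer and the observer is heading toward the source.
With source approaching and observer approaching, f' = f · (v + v_o)/(v − v_s).
f' = 187 × (333 + 37.22)/(333 − 50.56) = 187 × 370.22/282.44 ≈ 245 Hz.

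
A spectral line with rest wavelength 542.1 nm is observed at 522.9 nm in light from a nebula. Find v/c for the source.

λ'/λ₀ = 0.9646 < 1 (blueshift), so the source is approaching.
λ'/λ₀ = √((1 − β)/(1 + β)) for an approaching source ⇒ β = (1 − r²)/(1 + r²) with r = λ'/λ₀.
β = (1 − 0.9304)/(1 + 0.9304) ≈ 0.036.

0.036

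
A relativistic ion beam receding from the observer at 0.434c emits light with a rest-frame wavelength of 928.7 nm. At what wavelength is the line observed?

Relativistic Doppler for wavelength: λ' = λ₀ · √((1 + β)/(1 − β)).
λ' = 928.7 × √(1.4340/0.5660) = 928.7 × 1.59172 ≈ 1478.2 nm.

1478.2 nm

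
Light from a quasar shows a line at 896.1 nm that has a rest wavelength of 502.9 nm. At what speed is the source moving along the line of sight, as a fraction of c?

0.521

λ'/λ₀ = 1.7819 > 1 (redshift), so the source is receding.
λ'/λ₀ = √((1 + β)/(1 − β)) for a receding source ⇒ β = (r² − 1)/(r² + 1) with r = λ'/λ₀.
β = (3.1750 − 1)/(3.1750 + 1) ≈ 0.521.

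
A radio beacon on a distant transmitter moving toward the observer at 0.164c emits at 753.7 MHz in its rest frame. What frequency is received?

889.3 MHz

Relativistic Doppler for frequency: f' = f₀ · √((1 + β)/(1 − β)).
f' = 753.7 × √(1.1640/0.8360) = 753.7 × 1.17998 ≈ 889.3 MHz.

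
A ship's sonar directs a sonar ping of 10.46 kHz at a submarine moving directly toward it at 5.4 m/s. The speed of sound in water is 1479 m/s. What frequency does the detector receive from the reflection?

10.54 kHz

At the submarine (a moving observer), f₁ = f₀ · (v + u)/v = 10.46 × 1484.4/1479 ≈ 10.50 kHz.
The reflection then acts as a moving source: f₂ = f₁ · v/(v − u) ≈ 10.54 kHz.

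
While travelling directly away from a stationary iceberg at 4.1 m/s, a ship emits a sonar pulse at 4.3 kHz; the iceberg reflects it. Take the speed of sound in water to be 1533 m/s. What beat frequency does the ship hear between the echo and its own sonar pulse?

The iceberg receives the sound from a moving source: f₁ = f₀ · v/(v + v_e) = 4.3 × 1533/1537.1 ≈ 4.2885 kHz.
On the return leg the ship is a moving observer: f₂ = f₁ · (v − v_e)/v = 4.2885 × 1528.9/1533 ≈ 4.2771 kHz.
Beat against the emitted tone (with f₀ = 4300 Hz): |f₂ − f₀| = 2v_e·f₀/(v + v_e) = 2 × 4.1 × 4300/1537.1 ≈ 22.9 Hz.

22.9 Hz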